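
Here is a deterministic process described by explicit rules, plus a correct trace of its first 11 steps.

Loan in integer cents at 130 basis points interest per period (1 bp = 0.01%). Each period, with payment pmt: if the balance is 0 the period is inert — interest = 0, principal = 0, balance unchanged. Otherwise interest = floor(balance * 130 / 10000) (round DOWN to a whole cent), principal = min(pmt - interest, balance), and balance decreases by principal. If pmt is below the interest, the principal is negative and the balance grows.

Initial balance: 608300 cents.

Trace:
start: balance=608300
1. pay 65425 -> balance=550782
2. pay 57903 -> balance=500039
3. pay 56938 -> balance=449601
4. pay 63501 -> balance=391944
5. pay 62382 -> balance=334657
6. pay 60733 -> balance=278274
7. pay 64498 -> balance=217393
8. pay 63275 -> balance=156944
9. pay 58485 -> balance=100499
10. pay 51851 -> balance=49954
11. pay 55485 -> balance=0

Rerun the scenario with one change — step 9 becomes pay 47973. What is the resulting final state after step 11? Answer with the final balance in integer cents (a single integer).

5905

(re-executing from step 9 with the substitution; state before step 9: balance=156944)
9. pay 47973 -> balance=111011
10. pay 51851 -> balance=60603
11. pay 55485 -> balance=5905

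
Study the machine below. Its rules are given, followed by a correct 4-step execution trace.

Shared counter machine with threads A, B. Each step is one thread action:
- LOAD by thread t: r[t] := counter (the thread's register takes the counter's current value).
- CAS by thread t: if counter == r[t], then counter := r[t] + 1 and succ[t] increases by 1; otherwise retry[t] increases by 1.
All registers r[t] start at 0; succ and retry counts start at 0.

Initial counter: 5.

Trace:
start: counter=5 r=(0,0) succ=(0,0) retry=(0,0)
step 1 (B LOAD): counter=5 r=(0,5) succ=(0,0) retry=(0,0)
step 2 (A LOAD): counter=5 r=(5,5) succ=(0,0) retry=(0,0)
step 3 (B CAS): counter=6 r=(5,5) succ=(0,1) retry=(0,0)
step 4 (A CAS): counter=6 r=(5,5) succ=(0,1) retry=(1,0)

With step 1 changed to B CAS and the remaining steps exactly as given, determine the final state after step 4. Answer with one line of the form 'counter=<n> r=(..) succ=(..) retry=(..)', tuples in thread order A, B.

(re-executing from step 1 with the substitution; state before step 1: counter=5 r=(0,0) succ=(0,0) retry=(0,0))
step 1 (B CAS): counter=5 r=(0,0) succ=(0,0) retry=(0,1)
step 2 (A LOAD): counter=5 r=(5,0) succ=(0,0) retry=(0,1)
step 3 (B CAS): counter=5 r=(5,0) succ=(0,0) retry=(0,2)
step 4 (A CAS): counter=6 r=(5,0) succ=(1,0) retry=(0,2)

counter=6 r=(5,0) succ=(1,0) retry=(0,2)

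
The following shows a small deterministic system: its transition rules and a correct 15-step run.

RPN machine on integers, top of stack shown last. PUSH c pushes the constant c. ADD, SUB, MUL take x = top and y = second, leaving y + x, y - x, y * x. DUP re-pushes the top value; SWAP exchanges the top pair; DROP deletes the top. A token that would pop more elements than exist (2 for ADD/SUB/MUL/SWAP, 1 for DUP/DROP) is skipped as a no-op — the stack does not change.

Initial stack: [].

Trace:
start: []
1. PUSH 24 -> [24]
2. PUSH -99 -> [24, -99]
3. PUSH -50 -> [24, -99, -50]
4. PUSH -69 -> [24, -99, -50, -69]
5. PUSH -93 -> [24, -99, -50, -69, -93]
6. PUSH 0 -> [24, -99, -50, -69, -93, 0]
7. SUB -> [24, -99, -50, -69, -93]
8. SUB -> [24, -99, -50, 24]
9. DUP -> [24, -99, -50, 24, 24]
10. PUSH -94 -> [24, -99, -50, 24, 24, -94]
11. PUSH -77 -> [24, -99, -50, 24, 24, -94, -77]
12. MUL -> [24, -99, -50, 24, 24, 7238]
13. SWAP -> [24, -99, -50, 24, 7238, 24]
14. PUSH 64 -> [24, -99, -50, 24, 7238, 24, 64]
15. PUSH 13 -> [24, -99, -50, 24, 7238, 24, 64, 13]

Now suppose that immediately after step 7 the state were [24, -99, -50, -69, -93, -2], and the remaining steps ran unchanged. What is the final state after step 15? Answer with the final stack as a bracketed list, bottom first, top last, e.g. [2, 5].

state after step 7 := [24, -99, -50, -69, -93, -2]
8. SUB -> [24, -99, -50, -69, -91]
9. DUP -> [24, -99, -50, -69, -91, -91]
10. PUSH -94 -> [24, -99, -50, -69, -91, -91, -94]
11. PUSH -77 -> [24, -99, -50, -69, -91, -91, -94, -77]
12. MUL -> [24, -99, -50, -69, -91, -91, 7238]
13. SWAP -> [24, -99, -50, -69, -91, 7238, -91]
14. PUSH 64 -> [24, -99, -50, -69, -91, 7238, -91, 64]
15. PUSH 13 -> [24, -99, -50, -69, -91, 7238, -91, 64, 13]

[24, -99, -50, -69, -91, 7238, -91, 64, 13]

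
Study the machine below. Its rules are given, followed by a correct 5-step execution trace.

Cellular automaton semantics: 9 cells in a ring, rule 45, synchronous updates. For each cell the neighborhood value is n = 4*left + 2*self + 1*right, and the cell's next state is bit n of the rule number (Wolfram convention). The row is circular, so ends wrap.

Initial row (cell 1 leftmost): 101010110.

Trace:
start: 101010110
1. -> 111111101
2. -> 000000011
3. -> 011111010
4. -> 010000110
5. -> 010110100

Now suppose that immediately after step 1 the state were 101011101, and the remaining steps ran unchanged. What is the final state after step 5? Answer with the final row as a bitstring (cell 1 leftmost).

000100110

state after step 1 := 101011101
2. -> 011110011
3. -> 110000010
4. -> 100111011
5. -> 000100110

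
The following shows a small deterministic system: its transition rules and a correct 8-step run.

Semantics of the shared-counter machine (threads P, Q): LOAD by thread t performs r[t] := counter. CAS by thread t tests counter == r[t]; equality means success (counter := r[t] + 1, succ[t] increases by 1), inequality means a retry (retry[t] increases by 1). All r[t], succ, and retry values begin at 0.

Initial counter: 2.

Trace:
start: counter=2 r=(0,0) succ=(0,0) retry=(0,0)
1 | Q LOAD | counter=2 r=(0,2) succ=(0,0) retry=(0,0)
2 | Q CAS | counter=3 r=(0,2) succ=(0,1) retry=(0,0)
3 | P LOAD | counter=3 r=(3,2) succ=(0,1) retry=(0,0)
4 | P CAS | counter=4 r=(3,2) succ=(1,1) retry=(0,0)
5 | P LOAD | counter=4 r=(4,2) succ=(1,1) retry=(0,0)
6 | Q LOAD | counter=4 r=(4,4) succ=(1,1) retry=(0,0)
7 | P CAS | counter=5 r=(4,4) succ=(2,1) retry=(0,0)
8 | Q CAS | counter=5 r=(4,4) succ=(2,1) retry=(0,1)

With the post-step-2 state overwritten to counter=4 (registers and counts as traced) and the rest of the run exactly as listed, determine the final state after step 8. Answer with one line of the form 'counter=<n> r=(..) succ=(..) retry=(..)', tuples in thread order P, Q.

counter=6 r=(5,5) succ=(2,1) retry=(0,1)

state after step 2 := counter=4 r=(0,2) succ=(0,1) retry=(0,0)
3 | P LOAD | counter=4 r=(4,2) succ=(0,1) retry=(0,0)
4 | P CAS | counter=5 r=(4,2) succ=(1,1) retry=(0,0)
5 | P LOAD | counter=5 r=(5,2) succ=(1,1) retry=(0,0)
6 | Q LOAD | counter=5 r=(5,5) succ=(1,1) retry=(0,0)
7 | P CAS | counter=6 r=(5,5) succ=(2,1) retry=(0,0)
8 | Q CAS | counter=6 r=(5,5) succ=(2,1) retry=(0,1)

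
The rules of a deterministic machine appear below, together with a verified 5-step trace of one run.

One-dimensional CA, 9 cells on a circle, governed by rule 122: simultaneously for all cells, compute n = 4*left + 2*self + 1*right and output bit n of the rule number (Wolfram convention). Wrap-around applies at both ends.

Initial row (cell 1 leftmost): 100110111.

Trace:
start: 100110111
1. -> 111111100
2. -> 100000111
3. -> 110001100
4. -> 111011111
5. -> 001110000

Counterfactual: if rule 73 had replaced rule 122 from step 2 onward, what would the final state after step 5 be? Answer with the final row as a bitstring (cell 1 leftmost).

100000100

(re-executing steps 2..5 under rule 73; state before step 2: 111111100)
2. -> 100000100
3. -> 001110000
4. -> 101010111
5. -> 100000100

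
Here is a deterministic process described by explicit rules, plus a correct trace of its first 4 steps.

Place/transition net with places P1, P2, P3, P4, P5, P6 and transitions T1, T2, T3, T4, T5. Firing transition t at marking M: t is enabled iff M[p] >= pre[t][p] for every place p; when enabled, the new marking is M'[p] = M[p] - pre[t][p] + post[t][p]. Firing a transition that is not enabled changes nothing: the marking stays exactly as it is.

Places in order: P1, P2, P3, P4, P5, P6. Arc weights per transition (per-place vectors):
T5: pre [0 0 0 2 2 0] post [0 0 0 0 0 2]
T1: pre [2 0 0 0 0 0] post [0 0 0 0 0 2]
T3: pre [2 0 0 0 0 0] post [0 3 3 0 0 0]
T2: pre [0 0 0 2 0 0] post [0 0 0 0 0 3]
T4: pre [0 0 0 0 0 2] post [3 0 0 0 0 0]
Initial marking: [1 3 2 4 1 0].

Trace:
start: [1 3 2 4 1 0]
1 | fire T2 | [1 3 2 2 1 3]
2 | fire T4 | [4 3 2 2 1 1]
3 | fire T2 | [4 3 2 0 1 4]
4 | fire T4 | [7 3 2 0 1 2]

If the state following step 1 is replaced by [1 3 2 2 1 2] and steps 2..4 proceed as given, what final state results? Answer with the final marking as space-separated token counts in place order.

state after step 1 := [1 3 2 2 1 2]
2 | fire T4 | [4 3 2 2 1 0]
3 | fire T2 | [4 3 2 0 1 3]
4 | fire T4 | [7 3 2 0 1 1]

7 3 2 0 1 1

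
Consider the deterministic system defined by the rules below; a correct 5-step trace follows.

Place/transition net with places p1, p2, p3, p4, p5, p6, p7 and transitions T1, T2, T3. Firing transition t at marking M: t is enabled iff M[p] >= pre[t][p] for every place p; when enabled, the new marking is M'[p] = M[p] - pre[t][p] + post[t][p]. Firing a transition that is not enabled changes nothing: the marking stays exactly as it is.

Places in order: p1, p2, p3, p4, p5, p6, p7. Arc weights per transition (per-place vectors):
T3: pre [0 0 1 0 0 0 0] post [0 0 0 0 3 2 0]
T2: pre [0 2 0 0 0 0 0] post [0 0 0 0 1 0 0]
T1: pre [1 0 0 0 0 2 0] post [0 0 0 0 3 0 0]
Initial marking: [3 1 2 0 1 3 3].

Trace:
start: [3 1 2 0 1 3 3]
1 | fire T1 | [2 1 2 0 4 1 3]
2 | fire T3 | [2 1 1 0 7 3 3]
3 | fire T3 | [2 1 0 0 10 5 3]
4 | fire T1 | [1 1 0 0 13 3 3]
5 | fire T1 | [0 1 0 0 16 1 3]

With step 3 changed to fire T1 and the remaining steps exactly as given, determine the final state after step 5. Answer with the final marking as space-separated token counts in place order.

1 1 1 0 10 1 3

(re-executing from step 3 with the substitution; state before step 3: [2 1 1 0 7 3 3])
3 | fire T1 | [1 1 1 0 10 1 3]
4 | fire T1 | [1 1 1 0 10 1 3]
5 | fire T1 | [1 1 1 0 10 1 3]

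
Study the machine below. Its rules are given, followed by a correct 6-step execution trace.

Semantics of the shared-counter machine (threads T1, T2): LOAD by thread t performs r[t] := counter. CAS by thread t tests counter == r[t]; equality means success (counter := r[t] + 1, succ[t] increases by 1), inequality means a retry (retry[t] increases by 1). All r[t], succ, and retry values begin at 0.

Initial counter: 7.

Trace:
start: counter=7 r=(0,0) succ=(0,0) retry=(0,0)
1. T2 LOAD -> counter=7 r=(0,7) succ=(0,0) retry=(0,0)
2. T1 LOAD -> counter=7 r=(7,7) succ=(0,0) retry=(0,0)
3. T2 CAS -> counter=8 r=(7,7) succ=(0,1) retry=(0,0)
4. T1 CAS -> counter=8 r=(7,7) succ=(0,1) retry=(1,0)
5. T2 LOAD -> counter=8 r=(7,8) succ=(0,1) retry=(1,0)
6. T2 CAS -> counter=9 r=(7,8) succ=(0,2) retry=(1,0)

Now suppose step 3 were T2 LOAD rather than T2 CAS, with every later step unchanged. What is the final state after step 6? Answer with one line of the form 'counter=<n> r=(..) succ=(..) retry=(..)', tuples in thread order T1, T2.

(re-executing from step 3 with the substitution; state before step 3: counter=7 r=(7,7) succ=(0,0) retry=(0,0))
3. T2 LOAD -> counter=7 r=(7,7) succ=(0,0) retry=(0,0)
4. T1 CAS -> counter=8 r=(7,7) succ=(1,0) retry=(0,0)
5. T2 LOAD -> counter=8 r=(7,8) succ=(1,0) retry=(0,0)
6. T2 CAS -> counter=9 r=(7,8) succ=(1,1) retry=(0,0)

counter=9 r=(7,8) succ=(1,1) retry=(0,0)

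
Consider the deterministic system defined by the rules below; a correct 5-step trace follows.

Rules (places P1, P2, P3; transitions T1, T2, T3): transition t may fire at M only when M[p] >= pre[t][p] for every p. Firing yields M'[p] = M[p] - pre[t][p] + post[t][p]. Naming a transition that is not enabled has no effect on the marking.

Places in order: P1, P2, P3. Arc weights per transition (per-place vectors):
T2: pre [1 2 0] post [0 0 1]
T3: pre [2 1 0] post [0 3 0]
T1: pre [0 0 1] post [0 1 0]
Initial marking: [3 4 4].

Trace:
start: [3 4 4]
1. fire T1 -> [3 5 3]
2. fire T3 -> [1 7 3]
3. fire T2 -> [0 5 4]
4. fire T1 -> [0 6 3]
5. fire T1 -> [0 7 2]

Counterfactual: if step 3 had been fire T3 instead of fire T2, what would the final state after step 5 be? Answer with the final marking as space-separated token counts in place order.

1 9 1

(re-executing from step 3 with the substitution; state before step 3: [1 7 3])
3. fire T3 -> [1 7 3]
4. fire T1 -> [1 8 2]
5. fire T1 -> [1 9 1]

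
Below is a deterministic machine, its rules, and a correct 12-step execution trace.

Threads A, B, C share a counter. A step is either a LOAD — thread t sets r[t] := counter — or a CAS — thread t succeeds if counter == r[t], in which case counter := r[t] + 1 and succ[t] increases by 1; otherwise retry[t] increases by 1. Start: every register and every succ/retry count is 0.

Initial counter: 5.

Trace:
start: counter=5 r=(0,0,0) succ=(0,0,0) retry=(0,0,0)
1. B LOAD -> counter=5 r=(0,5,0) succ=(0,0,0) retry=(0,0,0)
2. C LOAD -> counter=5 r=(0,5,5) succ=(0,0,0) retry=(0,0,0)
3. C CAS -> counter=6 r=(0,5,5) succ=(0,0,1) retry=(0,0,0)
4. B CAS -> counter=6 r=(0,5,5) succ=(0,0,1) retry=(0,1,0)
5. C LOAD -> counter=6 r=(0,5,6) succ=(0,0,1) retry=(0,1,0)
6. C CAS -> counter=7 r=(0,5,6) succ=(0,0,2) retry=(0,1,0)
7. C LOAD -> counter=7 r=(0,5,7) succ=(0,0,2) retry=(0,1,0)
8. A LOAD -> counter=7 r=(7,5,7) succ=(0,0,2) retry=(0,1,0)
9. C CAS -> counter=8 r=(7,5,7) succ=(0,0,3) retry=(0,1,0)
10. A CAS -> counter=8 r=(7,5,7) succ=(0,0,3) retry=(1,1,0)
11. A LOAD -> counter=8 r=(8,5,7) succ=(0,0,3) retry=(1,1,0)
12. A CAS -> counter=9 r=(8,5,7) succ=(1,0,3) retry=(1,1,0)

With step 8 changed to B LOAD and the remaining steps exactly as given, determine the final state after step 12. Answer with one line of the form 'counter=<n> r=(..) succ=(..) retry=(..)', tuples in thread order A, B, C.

(re-executing from step 8 with the substitution; state before step 8: counter=7 r=(0,5,7) succ=(0,0,2) retry=(0,1,0))
8. B LOAD -> counter=7 r=(0,7,7) succ=(0,0,2) retry=(0,1,0)
9. C CAS -> counter=8 r=(0,7,7) succ=(0,0,3) retry=(0,1,0)
10. A CAS -> counter=8 r=(0,7,7) succ=(0,0,3) retry=(1,1,0)
11. A LOAD -> counter=8 r=(8,7,7) succ=(0,0,3) retry=(1,1,0)
12. A CAS -> counter=9 r=(8,7,7) succ=(1,0,3) retry=(1,1,0)

counter=9 r=(8,7,7) succ=(1,0,3) retry=(1,1,0)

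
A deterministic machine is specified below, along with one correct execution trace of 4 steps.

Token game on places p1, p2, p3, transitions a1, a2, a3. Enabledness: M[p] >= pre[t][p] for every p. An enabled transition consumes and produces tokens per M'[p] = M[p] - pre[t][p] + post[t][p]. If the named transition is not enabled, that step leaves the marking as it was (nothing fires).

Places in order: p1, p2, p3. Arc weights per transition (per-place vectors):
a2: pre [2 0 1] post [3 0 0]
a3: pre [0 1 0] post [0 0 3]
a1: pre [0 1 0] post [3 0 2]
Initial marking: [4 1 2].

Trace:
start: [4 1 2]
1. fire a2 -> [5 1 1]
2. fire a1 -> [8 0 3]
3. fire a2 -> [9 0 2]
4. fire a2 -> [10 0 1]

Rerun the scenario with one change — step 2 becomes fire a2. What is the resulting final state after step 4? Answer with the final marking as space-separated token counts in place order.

6 1 0

(re-executing from step 2 with the substitution; state before step 2: [5 1 1])
2. fire a2 -> [6 1 0]
3. fire a2 -> [6 1 0]
4. fire a2 -> [6 1 0]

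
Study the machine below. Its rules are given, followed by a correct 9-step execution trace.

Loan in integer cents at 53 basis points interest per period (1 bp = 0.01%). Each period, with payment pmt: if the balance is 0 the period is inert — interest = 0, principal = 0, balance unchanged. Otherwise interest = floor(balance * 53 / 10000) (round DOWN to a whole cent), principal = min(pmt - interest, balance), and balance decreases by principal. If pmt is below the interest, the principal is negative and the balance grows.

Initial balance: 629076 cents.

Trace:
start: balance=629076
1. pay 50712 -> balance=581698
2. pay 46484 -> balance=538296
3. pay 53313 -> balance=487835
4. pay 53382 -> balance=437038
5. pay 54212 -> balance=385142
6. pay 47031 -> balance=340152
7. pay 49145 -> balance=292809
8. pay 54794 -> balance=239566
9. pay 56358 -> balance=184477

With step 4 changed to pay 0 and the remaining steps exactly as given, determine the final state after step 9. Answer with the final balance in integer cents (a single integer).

239289

(re-executing from step 4 with the substitution; state before step 4: balance=487835)
4. pay 0 -> balance=490420
5. pay 54212 -> balance=438807
6. pay 47031 -> balance=394101
7. pay 49145 -> balance=347044
8. pay 54794 -> balance=294089
9. pay 56358 -> balance=239289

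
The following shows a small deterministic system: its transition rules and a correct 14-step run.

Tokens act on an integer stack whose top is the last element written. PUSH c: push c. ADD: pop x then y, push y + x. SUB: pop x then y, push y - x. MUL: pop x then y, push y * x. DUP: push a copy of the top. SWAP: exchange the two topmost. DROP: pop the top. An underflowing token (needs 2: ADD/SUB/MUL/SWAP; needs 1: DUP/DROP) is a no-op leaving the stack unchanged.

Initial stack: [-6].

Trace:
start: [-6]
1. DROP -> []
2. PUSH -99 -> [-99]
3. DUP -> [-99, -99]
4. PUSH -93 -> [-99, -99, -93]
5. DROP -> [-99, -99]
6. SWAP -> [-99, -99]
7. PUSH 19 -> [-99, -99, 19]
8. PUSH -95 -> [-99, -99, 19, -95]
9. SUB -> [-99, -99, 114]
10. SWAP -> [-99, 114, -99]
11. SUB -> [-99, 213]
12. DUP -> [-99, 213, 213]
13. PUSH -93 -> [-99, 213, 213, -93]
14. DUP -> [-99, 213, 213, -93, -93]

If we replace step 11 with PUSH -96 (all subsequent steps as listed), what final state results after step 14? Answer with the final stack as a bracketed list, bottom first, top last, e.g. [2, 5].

[-99, 114, -99, -96, -96, -93, -93]

(re-executing from step 11 with the substitution; state before step 11: [-99, 114, -99])
11. PUSH -96 -> [-99, 114, -99, -96]
12. DUP -> [-99, 114, -99, -96, -96]
13. PUSH -93 -> [-99, 114, -99, -96, -96, -93]
14. DUP -> [-99, 114, -99, -96, -96, -93, -93]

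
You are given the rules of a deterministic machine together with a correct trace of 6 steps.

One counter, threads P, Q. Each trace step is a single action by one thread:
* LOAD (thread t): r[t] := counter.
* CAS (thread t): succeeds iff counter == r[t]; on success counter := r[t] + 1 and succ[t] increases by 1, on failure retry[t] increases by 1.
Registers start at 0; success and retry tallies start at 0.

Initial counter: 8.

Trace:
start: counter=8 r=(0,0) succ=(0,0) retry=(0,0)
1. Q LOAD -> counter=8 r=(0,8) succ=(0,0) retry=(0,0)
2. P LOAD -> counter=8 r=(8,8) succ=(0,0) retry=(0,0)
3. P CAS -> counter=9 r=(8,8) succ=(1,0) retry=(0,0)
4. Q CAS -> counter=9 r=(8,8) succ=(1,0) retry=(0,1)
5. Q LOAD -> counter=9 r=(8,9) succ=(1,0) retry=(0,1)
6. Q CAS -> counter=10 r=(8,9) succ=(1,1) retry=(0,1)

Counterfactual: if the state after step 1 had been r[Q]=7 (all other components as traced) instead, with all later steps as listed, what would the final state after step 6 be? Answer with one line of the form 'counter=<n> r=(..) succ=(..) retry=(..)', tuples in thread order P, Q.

state after step 1 := counter=8 r=(0,7) succ=(0,0) retry=(0,0)
2. P LOAD -> counter=8 r=(8,7) succ=(0,0) retry=(0,0)
3. P CAS -> counter=9 r=(8,7) succ=(1,0) retry=(0,0)
4. Q CAS -> counter=9 r=(8,7) succ=(1,0) retry=(0,1)
5. Q LOAD -> counter=9 r=(8,9) succ=(1,0) retry=(0,1)
6. Q CAS -> counter=10 r=(8,9) succ=(1,1) retry=(0,1)

counter=10 r=(8,9) succ=(1,1) retry=(0,1)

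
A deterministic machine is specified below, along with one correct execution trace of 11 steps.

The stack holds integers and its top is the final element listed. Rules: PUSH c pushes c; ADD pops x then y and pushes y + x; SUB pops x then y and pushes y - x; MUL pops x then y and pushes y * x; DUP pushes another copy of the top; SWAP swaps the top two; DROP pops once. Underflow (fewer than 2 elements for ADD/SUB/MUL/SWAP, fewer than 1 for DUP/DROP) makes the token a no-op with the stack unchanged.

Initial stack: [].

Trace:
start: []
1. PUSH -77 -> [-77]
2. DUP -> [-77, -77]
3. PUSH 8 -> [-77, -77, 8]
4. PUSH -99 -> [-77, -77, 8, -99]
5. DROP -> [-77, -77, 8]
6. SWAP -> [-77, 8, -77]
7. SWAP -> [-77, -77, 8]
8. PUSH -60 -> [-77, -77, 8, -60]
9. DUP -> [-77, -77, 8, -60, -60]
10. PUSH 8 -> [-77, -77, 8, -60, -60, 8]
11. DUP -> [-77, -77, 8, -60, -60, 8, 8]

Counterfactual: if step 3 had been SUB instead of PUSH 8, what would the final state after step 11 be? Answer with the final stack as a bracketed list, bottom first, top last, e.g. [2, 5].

[0, -60, -60, 8, 8]

(re-executing from step 3 with the substitution; state before step 3: [-77, -77])
3. SUB -> [0]
4. PUSH -99 -> [0, -99]
5. DROP -> [0]
6. SWAP -> [0]
7. SWAP -> [0]
8. PUSH -60 -> [0, -60]
9. DUP -> [0, -60, -60]
10. PUSH 8 -> [0, -60, -60, 8]
11. DUP -> [0, -60, -60, 8, 8]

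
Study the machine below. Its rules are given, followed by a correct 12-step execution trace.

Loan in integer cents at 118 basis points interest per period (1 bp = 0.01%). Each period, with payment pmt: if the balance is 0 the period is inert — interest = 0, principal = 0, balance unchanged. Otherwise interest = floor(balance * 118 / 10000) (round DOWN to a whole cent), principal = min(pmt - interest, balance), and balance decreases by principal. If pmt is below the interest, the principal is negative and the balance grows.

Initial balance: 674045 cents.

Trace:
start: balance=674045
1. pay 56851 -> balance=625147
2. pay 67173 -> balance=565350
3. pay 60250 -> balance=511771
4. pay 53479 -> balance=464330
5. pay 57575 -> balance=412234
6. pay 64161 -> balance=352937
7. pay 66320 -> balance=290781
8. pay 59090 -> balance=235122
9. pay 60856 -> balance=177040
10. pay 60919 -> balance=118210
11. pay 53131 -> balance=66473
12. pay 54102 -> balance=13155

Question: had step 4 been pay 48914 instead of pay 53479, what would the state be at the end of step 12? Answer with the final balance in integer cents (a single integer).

(re-executing from step 4 with the substitution; state before step 4: balance=511771)
4. pay 48914 -> balance=468895
5. pay 57575 -> balance=416852
6. pay 64161 -> balance=357609
7. pay 66320 -> balance=295508
8. pay 59090 -> balance=239904
9. pay 60856 -> balance=181878
10. pay 60919 -> balance=123105
11. pay 53131 -> balance=71426
12. pay 54102 -> balance=18166

18166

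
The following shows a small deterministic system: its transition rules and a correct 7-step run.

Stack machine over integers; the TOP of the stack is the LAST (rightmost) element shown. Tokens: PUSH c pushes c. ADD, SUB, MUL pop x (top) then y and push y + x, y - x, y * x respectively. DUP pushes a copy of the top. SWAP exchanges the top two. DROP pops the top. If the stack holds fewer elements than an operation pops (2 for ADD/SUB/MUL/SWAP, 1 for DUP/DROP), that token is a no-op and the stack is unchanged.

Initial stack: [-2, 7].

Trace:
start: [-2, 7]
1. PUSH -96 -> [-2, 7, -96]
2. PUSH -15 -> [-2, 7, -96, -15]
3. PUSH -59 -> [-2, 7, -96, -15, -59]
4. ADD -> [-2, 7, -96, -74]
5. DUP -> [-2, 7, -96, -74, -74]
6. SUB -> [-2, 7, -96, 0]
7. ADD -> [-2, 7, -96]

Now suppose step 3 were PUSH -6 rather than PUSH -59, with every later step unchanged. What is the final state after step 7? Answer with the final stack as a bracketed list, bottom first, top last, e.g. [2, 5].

(re-executing from step 3 with the substitution; state before step 3: [-2, 7, -96, -15])
3. PUSH -6 -> [-2, 7, -96, -15, -6]
4. ADD -> [-2, 7, -96, -21]
5. DUP -> [-2, 7, -96, -21, -21]
6. SUB -> [-2, 7, -96, 0]
7. ADD -> [-2, 7, -96]

[-2, 7, -96]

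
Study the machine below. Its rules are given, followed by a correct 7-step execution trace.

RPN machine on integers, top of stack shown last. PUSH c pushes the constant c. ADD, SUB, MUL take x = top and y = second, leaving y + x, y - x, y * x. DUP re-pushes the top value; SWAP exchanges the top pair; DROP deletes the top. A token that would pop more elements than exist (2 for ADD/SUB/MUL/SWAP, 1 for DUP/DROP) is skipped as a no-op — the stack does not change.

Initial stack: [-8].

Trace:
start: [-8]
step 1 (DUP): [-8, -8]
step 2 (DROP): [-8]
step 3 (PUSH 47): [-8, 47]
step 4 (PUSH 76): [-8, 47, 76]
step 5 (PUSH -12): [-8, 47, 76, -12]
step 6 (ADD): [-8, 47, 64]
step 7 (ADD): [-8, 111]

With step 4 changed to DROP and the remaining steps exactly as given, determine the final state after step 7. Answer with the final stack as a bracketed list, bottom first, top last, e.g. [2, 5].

[-20]

(re-executing from step 4 with the substitution; state before step 4: [-8, 47])
step 4 (DROP): [-8]
step 5 (PUSH -12): [-8, -12]
step 6 (ADD): [-20]
step 7 (ADD): [-20]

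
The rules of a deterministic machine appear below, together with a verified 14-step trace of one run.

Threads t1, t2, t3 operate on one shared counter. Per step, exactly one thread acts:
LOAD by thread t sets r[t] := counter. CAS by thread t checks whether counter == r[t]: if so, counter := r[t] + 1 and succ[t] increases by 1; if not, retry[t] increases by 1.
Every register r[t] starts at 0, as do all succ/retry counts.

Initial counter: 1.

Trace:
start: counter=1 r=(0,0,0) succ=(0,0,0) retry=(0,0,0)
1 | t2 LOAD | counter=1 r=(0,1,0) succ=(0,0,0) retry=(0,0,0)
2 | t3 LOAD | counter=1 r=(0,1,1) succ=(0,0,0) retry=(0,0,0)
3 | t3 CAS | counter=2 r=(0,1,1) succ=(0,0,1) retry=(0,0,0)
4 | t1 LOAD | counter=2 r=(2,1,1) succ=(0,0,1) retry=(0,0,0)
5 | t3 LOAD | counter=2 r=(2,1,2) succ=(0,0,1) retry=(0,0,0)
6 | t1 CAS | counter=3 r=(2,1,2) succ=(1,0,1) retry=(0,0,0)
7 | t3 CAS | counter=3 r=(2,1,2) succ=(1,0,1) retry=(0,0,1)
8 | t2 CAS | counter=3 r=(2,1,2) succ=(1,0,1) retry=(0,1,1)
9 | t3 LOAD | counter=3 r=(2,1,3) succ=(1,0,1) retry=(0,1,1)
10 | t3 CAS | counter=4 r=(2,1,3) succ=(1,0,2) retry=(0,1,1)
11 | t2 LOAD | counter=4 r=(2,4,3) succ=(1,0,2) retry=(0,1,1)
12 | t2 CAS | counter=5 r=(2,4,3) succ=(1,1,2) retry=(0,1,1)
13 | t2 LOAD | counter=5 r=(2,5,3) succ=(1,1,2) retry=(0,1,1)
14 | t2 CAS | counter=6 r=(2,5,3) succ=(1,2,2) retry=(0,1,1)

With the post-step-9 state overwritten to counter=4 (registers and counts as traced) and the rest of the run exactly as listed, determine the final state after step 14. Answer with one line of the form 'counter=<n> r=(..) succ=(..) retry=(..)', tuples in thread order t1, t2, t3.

counter=6 r=(2,5,3) succ=(1,2,1) retry=(0,1,2)

state after step 9 := counter=4 r=(2,1,3) succ=(1,0,1) retry=(0,1,1)
10 | t3 CAS | counter=4 r=(2,1,3) succ=(1,0,1) retry=(0,1,2)
11 | t2 LOAD | counter=4 r=(2,4,3) succ=(1,0,1) retry=(0,1,2)
12 | t2 CAS | counter=5 r=(2,4,3) succ=(1,1,1) retry=(0,1,2)
13 | t2 LOAD | counter=5 r=(2,5,3) succ=(1,1,1) retry=(0,1,2)
14 | t2 CAS | counter=6 r=(2,5,3) succ=(1,2,1) retry=(0,1,2)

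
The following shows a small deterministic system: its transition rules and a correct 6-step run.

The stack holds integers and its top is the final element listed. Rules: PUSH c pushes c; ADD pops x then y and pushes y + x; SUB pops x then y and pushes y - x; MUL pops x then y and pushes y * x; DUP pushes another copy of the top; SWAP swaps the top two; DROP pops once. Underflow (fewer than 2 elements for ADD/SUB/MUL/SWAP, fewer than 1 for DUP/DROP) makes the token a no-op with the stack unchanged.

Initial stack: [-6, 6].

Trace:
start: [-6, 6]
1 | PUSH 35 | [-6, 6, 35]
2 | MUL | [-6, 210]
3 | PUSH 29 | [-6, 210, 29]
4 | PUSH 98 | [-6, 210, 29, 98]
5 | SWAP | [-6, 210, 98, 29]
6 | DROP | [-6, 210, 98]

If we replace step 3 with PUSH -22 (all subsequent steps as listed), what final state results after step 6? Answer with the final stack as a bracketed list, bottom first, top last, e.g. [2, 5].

[-6, 210, 98]

(re-executing from step 3 with the substitution; state before step 3: [-6, 210])
3 | PUSH -22 | [-6, 210, -22]
4 | PUSH 98 | [-6, 210, -22, 98]
5 | SWAP | [-6, 210, 98, -22]
6 | DROP | [-6, 210, 98]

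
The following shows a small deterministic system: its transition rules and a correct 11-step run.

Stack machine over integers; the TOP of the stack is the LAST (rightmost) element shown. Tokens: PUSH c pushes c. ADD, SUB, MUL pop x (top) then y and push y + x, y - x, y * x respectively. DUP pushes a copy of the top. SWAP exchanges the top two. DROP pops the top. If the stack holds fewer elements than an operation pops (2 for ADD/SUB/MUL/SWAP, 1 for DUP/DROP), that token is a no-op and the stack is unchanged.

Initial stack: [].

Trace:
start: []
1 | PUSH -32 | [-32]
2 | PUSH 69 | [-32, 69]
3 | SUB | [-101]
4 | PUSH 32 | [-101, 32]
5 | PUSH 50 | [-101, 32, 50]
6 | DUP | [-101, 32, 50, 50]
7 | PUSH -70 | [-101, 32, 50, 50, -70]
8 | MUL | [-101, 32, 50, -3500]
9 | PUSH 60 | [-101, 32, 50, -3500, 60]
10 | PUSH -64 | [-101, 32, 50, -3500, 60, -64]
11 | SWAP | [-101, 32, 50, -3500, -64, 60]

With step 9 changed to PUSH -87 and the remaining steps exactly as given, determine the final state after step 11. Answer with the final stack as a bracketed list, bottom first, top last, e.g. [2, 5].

(re-executing from step 9 with the substitution; state before step 9: [-101, 32, 50, -3500])
9 | PUSH -87 | [-101, 32, 50, -3500, -87]
10 | PUSH -64 | [-101, 32, 50, -3500, -87, -64]
11 | SWAP | [-101, 32, 50, -3500, -64, -87]

[-101, 32, 50, -3500, -64, -87]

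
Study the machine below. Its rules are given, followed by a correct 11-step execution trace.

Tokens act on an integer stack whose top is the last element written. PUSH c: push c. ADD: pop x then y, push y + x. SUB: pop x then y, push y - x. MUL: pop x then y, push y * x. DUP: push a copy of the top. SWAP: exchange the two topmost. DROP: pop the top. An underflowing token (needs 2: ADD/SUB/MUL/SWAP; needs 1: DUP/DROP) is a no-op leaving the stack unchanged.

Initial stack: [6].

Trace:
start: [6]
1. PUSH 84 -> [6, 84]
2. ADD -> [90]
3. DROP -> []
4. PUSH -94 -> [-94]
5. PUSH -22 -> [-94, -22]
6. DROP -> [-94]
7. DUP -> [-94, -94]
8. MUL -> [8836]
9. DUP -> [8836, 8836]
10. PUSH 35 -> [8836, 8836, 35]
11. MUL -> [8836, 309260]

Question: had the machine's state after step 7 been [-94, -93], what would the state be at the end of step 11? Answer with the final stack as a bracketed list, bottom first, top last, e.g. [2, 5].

[8742, 305970]

state after step 7 := [-94, -93]
8. MUL -> [8742]
9. DUP -> [8742, 8742]
10. PUSH 35 -> [8742, 8742, 35]
11. MUL -> [8742, 305970]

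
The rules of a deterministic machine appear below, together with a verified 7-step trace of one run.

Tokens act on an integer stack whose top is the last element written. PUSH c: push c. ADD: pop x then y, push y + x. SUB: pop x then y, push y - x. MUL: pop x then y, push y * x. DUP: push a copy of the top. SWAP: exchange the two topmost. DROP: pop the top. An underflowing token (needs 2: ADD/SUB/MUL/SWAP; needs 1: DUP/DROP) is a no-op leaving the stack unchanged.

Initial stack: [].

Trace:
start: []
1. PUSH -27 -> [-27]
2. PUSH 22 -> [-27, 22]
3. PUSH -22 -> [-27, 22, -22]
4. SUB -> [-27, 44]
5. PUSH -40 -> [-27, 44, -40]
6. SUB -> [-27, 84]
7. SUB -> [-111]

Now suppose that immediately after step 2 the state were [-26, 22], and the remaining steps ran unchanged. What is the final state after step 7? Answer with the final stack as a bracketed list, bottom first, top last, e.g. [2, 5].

state after step 2 := [-26, 22]
3. PUSH -22 -> [-26, 22, -22]
4. SUB -> [-26, 44]
5. PUSH -40 -> [-26, 44, -40]
6. SUB -> [-26, 84]
7. SUB -> [-110]

[-110]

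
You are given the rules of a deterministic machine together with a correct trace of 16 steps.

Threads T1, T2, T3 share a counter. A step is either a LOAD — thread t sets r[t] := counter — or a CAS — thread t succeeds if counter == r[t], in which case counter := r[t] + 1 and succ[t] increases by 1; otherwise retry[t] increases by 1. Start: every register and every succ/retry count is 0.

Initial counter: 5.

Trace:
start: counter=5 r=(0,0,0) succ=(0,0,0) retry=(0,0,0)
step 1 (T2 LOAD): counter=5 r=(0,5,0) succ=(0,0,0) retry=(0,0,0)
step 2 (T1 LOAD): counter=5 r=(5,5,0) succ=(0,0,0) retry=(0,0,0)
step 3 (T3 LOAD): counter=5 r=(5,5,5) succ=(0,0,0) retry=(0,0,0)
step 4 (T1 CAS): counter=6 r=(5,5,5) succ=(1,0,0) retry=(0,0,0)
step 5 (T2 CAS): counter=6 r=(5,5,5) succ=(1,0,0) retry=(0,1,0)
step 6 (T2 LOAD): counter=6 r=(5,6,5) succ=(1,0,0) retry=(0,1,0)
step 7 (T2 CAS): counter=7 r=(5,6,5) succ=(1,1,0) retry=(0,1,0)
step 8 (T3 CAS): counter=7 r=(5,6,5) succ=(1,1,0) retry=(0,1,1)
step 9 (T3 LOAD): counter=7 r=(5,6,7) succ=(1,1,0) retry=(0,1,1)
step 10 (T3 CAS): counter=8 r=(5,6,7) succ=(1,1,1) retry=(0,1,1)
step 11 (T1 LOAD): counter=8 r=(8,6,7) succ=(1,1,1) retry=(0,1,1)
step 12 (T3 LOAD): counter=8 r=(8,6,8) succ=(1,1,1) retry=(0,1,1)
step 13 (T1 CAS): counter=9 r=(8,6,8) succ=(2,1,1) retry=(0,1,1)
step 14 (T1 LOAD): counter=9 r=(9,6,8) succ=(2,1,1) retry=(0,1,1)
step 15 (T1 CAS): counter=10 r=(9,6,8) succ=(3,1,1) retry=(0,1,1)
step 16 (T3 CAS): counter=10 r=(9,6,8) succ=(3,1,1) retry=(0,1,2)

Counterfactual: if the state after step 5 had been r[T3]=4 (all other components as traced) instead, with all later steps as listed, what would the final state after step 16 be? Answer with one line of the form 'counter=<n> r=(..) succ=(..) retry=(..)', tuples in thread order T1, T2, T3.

counter=10 r=(9,6,8) succ=(3,1,1) retry=(0,1,2)

state after step 5 := counter=6 r=(5,5,4) succ=(1,0,0) retry=(0,1,0)
step 6 (T2 LOAD): counter=6 r=(5,6,4) succ=(1,0,0) retry=(0,1,0)
step 7 (T2 CAS): counter=7 r=(5,6,4) succ=(1,1,0) retry=(0,1,0)
step 8 (T3 CAS): counter=7 r=(5,6,4) succ=(1,1,0) retry=(0,1,1)
step 9 (T3 LOAD): counter=7 r=(5,6,7) succ=(1,1,0) retry=(0,1,1)
step 10 (T3 CAS): counter=8 r=(5,6,7) succ=(1,1,1) retry=(0,1,1)
step 11 (T1 LOAD): counter=8 r=(8,6,7) succ=(1,1,1) retry=(0,1,1)
step 12 (T3 LOAD): counter=8 r=(8,6,8) succ=(1,1,1) retry=(0,1,1)
step 13 (T1 CAS): counter=9 r=(8,6,8) succ=(2,1,1) retry=(0,1,1)
step 14 (T1 LOAD): counter=9 r=(9,6,8) succ=(2,1,1) retry=(0,1,1)
step 15 (T1 CAS): counter=10 r=(9,6,8) succ=(3,1,1) retry=(0,1,1)
step 16 (T3 CAS): counter=10 r=(9,6,8) succ=(3,1,1) retry=(0,1,2)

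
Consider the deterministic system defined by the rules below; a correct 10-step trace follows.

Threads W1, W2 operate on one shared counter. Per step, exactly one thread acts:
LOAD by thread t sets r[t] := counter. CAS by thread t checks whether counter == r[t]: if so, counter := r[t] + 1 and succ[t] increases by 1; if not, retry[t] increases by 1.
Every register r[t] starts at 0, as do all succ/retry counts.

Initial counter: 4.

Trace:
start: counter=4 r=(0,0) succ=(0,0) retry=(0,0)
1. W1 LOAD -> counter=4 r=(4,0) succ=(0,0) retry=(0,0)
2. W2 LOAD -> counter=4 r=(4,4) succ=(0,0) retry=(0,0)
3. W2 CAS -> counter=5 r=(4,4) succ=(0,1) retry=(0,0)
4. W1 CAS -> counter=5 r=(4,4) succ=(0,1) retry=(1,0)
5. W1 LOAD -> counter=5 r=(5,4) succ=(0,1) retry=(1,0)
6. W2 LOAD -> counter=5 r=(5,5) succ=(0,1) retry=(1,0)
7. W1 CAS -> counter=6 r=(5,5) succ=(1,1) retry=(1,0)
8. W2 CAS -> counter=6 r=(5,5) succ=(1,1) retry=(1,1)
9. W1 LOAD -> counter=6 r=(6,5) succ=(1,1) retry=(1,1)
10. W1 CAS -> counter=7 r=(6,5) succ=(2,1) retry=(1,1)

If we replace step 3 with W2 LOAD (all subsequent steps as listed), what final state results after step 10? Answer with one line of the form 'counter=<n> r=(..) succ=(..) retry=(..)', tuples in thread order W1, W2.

counter=7 r=(6,5) succ=(3,0) retry=(0,1)

(re-executing from step 3 with the substitution; state before step 3: counter=4 r=(4,4) succ=(0,0) retry=(0,0))
3. W2 LOAD -> counter=4 r=(4,4) succ=(0,0) retry=(0,0)
4. W1 CAS -> counter=5 r=(4,4) succ=(1,0) retry=(0,0)
5. W1 LOAD -> counter=5 r=(5,4) succ=(1,0) retry=(0,0)
6. W2 LOAD -> counter=5 r=(5,5) succ=(1,0) retry=(0,0)
7. W1 CAS -> counter=6 r=(5,5) succ=(2,0) retry=(0,0)
8. W2 CAS -> counter=6 r=(5,5) succ=(2,0) retry=(0,1)
9. W1 LOAD -> counter=6 r=(6,5) succ=(2,0) retry=(0,1)
10. W1 CAS -> counter=7 r=(6,5) succ=(3,0) retry=(0,1)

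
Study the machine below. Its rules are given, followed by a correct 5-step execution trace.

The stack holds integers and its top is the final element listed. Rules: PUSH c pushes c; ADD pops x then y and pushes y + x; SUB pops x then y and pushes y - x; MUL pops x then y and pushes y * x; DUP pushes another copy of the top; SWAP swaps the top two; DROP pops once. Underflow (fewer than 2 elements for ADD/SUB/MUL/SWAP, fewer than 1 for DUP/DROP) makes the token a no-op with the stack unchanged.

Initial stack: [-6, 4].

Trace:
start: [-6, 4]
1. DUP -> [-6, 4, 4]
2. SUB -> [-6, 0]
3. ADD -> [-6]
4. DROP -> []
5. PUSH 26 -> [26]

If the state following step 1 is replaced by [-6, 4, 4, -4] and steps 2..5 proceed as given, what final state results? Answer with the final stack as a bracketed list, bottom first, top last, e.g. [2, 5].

[-6, 26]

state after step 1 := [-6, 4, 4, -4]
2. SUB -> [-6, 4, 8]
3. ADD -> [-6, 12]
4. DROP -> [-6]
5. PUSH 26 -> [-6, 26]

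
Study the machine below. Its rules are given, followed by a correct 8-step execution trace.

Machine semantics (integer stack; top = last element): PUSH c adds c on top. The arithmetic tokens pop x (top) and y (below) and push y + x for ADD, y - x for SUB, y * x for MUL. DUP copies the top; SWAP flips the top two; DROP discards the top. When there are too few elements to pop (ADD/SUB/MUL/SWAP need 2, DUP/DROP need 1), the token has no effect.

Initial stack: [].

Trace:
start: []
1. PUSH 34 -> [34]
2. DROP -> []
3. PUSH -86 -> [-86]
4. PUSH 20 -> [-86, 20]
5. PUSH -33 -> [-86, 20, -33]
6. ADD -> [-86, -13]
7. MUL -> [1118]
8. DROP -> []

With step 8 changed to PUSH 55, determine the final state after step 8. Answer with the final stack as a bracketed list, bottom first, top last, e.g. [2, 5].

(re-executing from step 8 with the substitution; state before step 8: [1118])
8. PUSH 55 -> [1118, 55]

[1118, 55]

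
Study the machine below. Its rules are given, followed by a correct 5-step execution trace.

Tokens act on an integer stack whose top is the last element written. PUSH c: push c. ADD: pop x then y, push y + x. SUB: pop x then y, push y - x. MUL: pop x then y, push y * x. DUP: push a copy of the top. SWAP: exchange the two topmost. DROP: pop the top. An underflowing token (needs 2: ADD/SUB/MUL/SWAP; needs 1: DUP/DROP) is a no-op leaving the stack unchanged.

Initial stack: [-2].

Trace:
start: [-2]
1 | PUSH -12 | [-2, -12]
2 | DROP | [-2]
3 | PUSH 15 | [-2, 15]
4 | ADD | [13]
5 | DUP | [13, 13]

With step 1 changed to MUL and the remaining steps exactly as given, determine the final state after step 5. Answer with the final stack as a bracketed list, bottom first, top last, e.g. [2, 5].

(re-executing from step 1 with the substitution; state before step 1: [-2])
1 | MUL | [-2]
2 | DROP | []
3 | PUSH 15 | [15]
4 | ADD | [15]
5 | DUP | [15, 15]

[15, 15]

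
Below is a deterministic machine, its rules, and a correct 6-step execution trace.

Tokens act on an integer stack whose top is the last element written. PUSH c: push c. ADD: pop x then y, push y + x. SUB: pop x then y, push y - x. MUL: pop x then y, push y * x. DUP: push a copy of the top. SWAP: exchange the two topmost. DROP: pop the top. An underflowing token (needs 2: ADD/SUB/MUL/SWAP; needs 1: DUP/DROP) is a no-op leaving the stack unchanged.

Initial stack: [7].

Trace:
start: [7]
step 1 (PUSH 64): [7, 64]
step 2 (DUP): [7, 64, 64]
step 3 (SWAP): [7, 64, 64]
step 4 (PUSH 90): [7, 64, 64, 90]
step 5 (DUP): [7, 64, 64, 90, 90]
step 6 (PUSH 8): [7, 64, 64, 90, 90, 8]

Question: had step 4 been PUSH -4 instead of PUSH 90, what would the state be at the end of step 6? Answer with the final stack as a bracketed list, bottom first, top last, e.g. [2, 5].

[7, 64, 64, -4, -4, 8]

(re-executing from step 4 with the substitution; state before step 4: [7, 64, 64])
step 4 (PUSH -4): [7, 64, 64, -4]
step 5 (DUP): [7, 64, 64, -4, -4]
step 6 (PUSH 8): [7, 64, 64, -4, -4, 8]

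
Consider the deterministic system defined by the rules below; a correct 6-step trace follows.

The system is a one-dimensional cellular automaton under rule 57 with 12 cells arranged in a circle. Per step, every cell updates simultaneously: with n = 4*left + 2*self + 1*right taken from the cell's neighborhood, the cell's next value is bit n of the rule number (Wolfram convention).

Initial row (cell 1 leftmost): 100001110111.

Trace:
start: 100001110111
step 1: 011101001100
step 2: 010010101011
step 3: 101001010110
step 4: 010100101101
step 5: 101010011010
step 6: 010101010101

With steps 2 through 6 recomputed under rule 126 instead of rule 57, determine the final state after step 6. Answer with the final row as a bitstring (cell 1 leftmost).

(re-executing steps 2..6 under rule 126; state before step 2: 011101001100)
step 2: 110111111110
step 3: 111100000011
step 4: 000110000110
step 5: 001111001111
step 6: 111001111001

111001111001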